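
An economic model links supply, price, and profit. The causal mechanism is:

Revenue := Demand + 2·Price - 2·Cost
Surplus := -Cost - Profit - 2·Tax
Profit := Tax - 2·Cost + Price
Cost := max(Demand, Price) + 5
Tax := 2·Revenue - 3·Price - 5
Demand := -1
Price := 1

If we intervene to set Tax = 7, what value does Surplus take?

Under do(Tax=7), the mechanism Tax := 2·Revenue - 3·Price - 5 is discarded; Tax is fixed at 7.
Cost = max(Demand, Price) + 5  [with Demand=-1, Price=1]  = 6
Profit = Tax - 2·Cost + Price  [with Tax=7, Cost=6, Price=1]  = -4
Surplus = -Cost - Profit - 2·Tax  [with Cost=6, Profit=-4, Tax=7]  = -16

-16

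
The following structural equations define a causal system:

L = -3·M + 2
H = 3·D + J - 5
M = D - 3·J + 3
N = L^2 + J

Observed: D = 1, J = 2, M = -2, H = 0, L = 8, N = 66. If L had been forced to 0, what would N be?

The intervention breaks the incoming arrows to L: L = -3·M + 2 no longer applies, and L = 0.
N = L^2 + J  [with L=0, J=2]  = 2

2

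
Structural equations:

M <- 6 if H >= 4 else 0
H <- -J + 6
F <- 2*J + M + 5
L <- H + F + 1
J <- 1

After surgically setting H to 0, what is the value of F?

7

Under do(H=0), the mechanism H <- -J + 6 is discarded; H is fixed at 0.
M = 6 if H >= 4 else 0  [with H=0]  = 0
F = 2*J + M + 5  [with J=1, M=0]  = 7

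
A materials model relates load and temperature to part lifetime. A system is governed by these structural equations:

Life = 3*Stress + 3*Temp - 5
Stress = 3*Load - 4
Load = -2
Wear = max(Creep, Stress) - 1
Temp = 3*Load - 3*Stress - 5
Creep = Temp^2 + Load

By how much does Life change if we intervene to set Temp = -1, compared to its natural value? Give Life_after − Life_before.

-60

The intervention breaks the incoming arrows to Temp: Temp = 3*Load - 3*Stress - 5 no longer applies, and Temp = -1.
Stress = 3*Load - 4  [with Load=-2]  = -10
Life = 3*Stress + 3*Temp - 5  [with Stress=-10, Temp=-1]  = -38
Without intervention: Stress = 3*Load - 4  [with Load=-2]  = -10; Temp = 3*Load - 3*Stress - 5  [with Load=-2, Stress=-10]  = 19; Life = 3*Stress + 3*Temp - 5  [with Stress=-10, Temp=19]  = 22.
Change = -38 − 22 = -60.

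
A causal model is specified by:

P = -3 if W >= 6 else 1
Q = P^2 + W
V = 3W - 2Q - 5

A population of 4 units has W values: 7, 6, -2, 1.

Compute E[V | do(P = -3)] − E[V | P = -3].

-3.5

The intervention sets P=-3 in all 4 units regardless of W. Recomputing V per unit gives -16, -17, -25, -22; average -20.
Observing P=-3 restricts to units where P's equation naturally yields -3: W ∈ {7, 6}. In that subpopulation V = -16, -17, mean -16.5.
Difference = -20 − (-16.5) = -3.5.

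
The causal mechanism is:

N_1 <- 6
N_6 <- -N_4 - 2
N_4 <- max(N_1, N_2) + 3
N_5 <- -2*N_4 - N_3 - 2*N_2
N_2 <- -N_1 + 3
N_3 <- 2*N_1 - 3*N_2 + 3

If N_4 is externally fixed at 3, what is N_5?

Intervening sets N_4 = 3 and removes its equation (N_4 <- max(N_1, N_2) + 3).
N_2 = -N_1 + 3  [with N_1=6]  = -3
N_3 = 2*N_1 - 3*N_2 + 3  [with N_1=6, N_2=-3]  = 24
N_5 = -2*N_4 - N_3 - 2*N_2  [with N_4=3, N_3=24, N_2=-3]  = -24

-24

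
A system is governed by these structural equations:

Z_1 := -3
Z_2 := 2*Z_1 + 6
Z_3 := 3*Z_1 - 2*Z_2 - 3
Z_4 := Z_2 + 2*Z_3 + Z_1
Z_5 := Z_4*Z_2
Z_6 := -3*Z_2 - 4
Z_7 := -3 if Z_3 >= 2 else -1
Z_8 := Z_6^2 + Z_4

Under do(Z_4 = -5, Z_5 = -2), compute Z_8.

11

The joint intervention fixes Z_4 = -5, Z_5 = -2, removing each variable's own equation.
Z_2 = 2*Z_1 + 6  [with Z_1=-3]  = 0
Z_6 = -3*Z_2 - 4  [with Z_2=0]  = -4
Z_8 = Z_6^2 + Z_4  [with Z_6=-4, Z_4=-5]  = 11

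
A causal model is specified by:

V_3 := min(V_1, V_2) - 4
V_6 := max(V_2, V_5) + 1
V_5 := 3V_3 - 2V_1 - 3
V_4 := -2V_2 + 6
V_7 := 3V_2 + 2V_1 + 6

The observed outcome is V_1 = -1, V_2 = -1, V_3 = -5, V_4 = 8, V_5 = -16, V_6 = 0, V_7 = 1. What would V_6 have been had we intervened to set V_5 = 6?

The intervention breaks the incoming arrows to V_5: V_5 := 3V_3 - 2V_1 - 3 no longer applies, and V_5 = 6.
V_6 = max(V_2, V_5) + 1  [with V_2=-1, V_5=6]  = 7

7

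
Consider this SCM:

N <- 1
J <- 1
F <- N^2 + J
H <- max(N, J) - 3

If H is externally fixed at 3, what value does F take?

2

Under do(H=3), the mechanism H <- max(N, J) - 3 is discarded; H is fixed at 3.
Since F is not a descendant of the intervened variable, it is unaffected.
F = N^2 + J  [with N=1, J=1]  = 2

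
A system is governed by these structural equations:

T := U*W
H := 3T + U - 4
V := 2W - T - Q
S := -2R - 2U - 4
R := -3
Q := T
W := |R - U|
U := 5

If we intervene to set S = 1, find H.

The intervention breaks the incoming arrows to S: S := -2R - 2U - 4 no longer applies, and S = 1.
Since H is not a descendant of the intervened variable, it is unaffected.
W = |R - U|  [with R=-3, U=5]  = 8
T = U*W  [with U=5, W=8]  = 40
H = 3T + U - 4  [with T=40, U=5]  = 121

121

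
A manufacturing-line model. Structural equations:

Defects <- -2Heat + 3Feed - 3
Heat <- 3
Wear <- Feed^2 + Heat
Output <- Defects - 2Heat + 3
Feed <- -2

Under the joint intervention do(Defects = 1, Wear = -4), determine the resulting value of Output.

The joint intervention fixes Defects = 1, Wear = -4, removing each variable's own equation.
Output = Defects - 2Heat + 3  [with Defects=1, Heat=3]  = -2

-2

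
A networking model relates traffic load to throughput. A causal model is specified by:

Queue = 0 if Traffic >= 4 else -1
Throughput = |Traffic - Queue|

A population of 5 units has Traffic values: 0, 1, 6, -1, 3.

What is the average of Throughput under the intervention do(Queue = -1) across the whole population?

The intervention sets Queue=-1 in all 5 units regardless of Traffic. Recomputing Throughput per unit gives 1, 2, 7, 0, 4; average 2.8.

2.8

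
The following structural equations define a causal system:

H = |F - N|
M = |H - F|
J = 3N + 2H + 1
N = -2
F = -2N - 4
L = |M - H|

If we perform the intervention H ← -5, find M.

5

The intervention breaks the incoming arrows to H: H = |F - N| no longer applies, and H = -5.
F = -2N - 4  [with N=-2]  = 0
M = |H - F|  [with H=-5, F=0]  = 5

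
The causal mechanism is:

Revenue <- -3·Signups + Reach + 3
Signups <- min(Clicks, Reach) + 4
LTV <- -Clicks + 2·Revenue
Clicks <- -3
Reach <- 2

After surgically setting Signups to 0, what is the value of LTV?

do(Signups=0) replaces the equation Signups <- min(Clicks, Reach) + 4 with the constant Signups = 0.
Revenue = -3·Signups + Reach + 3  [with Signups=0, Reach=2]  = 5
LTV = -Clicks + 2·Revenue  [with Clicks=-3, Revenue=5]  = 13

13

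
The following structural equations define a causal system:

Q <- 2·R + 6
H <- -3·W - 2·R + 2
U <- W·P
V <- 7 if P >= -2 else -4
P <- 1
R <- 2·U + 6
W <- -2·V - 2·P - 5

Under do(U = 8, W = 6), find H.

The joint intervention fixes U = 8, W = 6, removing each variable's own equation.
R = 2·U + 6  [with U=8]  = 22
H = -3·W - 2·R + 2  [with W=6, R=22]  = -60

-60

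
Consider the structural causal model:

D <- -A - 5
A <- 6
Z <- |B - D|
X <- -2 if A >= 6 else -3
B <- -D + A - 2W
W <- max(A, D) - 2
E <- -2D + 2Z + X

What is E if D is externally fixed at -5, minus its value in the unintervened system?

Under do(D=-5), the mechanism D <- -A - 5 is discarded; D is fixed at -5.
W = max(A, D) - 2  [with A=6, D=-5]  = 4
X = -2 if A >= 6 else -3  [with A=6]  = -2
B = -D + A - 2W  [with D=-5, A=6, W=4]  = 3
Z = |B - D|  [with B=3, D=-5]  = 8
E = -2D + 2Z + X  [with D=-5, Z=8, X=-2]  = 24
Without intervention: D = -A - 5  [with A=6]  = -11; W = max(A, D) - 2  [with A=6, D=-11]  = 4; X = -2 if A >= 6 else -3  [with A=6]  = -2; B = -D + A - 2W  [with D=-11, A=6, W=4]  = 9; Z = |B - D|  [with B=9, D=-11]  = 20; E = -2D + 2Z + X  [with D=-11, Z=20, X=-2]  = 60.
Change = 24 − 60 = -36.

-36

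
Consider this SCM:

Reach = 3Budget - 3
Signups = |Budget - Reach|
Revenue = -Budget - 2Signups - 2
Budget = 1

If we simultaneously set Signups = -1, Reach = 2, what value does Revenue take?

-1

The joint intervention fixes Signups = -1, Reach = 2, removing each variable's own equation.
Revenue = -Budget - 2Signups - 2  [with Budget=1, Signups=-1]  = -1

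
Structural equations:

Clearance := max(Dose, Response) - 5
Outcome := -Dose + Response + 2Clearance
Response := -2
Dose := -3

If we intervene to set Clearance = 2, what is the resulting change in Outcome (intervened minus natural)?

The intervention breaks the incoming arrows to Clearance: Clearance := max(Dose, Response) - 5 no longer applies, and Clearance = 2.
Outcome = -Dose + Response + 2Clearance  [with Dose=-3, Response=-2, Clearance=2]  = 5
Without intervention: Clearance = max(Dose, Response) - 5  [with Dose=-3, Response=-2]  = -7; Outcome = -Dose + Response + 2Clearance  [with Dose=-3, Response=-2, Clearance=-7]  = -13.
Change = 5 − (-13) = 18.

18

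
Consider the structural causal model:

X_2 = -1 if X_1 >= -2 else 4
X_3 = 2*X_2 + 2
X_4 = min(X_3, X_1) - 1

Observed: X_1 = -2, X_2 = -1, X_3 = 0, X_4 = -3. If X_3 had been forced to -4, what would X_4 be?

-5

The intervention breaks the incoming arrows to X_3: X_3 = 2*X_2 + 2 no longer applies, and X_3 = -4.
X_4 = min(X_3, X_1) - 1  [with X_3=-4, X_1=-2]  = -5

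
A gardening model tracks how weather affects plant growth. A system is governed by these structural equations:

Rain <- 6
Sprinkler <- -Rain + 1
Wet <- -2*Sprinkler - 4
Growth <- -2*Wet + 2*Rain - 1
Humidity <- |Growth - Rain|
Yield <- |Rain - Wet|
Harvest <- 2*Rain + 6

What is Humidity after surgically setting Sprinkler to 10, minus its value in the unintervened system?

46

do(Sprinkler=10) replaces the equation Sprinkler <- -Rain + 1 with the constant Sprinkler = 10.
Wet = -2*Sprinkler - 4  [with Sprinkler=10]  = -24
Growth = -2*Wet + 2*Rain - 1  [with Wet=-24, Rain=6]  = 59
Humidity = |Growth - Rain|  [with Growth=59, Rain=6]  = 53
Without intervention: Sprinkler = -Rain + 1  [with Rain=6]  = -5; Wet = -2*Sprinkler - 4  [with Sprinkler=-5]  = 6; Growth = -2*Wet + 2*Rain - 1  [with Wet=6, Rain=6]  = -1; Humidity = |Growth - Rain|  [with Growth=-1, Rain=6]  = 7.
Change = 53 − 7 = 46.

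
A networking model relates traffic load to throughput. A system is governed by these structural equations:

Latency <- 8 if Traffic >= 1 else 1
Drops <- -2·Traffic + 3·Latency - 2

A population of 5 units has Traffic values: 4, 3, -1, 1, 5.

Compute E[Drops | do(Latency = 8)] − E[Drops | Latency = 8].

1.7

The intervention sets Latency=8 in all 5 units regardless of Traffic. Recomputing Drops per unit gives 14, 16, 24, 20, 12; average 17.2.
Observing Latency=8 restricts to units where Latency's equation naturally yields 8: Traffic ∈ {4, 3, 1, 5}. In that subpopulation Drops = 14, 16, 20, 12, mean 15.5.
Difference = 17.2 − 15.5 = 1.7.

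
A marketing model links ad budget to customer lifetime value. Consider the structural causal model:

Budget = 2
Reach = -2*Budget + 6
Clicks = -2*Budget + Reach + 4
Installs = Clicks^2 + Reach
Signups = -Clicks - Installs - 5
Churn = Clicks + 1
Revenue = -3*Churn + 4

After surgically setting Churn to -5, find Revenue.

19

Intervening sets Churn = -5 and removes its equation (Churn = Clicks + 1).
Revenue = -3*Churn + 4  [with Churn=-5]  = 19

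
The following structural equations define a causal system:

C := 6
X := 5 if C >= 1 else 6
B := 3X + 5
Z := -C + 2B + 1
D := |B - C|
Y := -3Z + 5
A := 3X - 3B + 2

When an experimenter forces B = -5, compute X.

Under do(B=-5), the mechanism B := 3X + 5 is discarded; B is fixed at -5.
Since X is not a descendant of the intervened variable, it is unaffected.
X = 5 if C >= 1 else 6  [with C=6]  = 5

5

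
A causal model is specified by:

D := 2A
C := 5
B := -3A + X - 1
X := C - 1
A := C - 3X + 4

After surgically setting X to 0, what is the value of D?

Under do(X=0), the mechanism X := C - 1 is discarded; X is fixed at 0.
A = C - 3X + 4  [with C=5, X=0]  = 9
D = 2A  [with A=9]  = 18

18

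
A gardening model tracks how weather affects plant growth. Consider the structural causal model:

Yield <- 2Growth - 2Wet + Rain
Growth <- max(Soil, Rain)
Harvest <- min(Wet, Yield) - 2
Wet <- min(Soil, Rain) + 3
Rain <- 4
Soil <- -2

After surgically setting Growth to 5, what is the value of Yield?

Intervening sets Growth = 5 and removes its equation (Growth <- max(Soil, Rain)).
Wet = min(Soil, Rain) + 3  [with Soil=-2, Rain=4]  = 1
Yield = 2Growth - 2Wet + Rain  [with Growth=5, Wet=1, Rain=4]  = 12

12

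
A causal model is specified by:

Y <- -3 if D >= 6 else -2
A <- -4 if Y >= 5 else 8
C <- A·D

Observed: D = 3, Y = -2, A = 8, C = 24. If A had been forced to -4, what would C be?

-12

The intervention breaks the incoming arrows to A: A <- -4 if Y >= 5 else 8 no longer applies, and A = -4.
C = A·D  [with A=-4, D=3]  = -12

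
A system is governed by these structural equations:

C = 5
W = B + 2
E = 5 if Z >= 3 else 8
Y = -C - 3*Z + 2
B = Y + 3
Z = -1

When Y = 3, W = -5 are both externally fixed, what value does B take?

6

The joint intervention fixes Y = 3, W = -5, removing each variable's own equation.
B = Y + 3  [with Y=3]  = 6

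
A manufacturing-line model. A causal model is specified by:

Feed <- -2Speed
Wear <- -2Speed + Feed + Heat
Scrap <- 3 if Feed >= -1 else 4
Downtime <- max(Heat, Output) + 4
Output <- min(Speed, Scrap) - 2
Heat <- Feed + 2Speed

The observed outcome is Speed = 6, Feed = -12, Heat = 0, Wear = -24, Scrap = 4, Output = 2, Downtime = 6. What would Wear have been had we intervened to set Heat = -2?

The intervention breaks the incoming arrows to Heat: Heat <- Feed + 2Speed no longer applies, and Heat = -2.
Feed = -2Speed  [with Speed=6]  = -12
Wear = -2Speed + Feed + Heat  [with Speed=6, Feed=-12, Heat=-2]  = -26

-26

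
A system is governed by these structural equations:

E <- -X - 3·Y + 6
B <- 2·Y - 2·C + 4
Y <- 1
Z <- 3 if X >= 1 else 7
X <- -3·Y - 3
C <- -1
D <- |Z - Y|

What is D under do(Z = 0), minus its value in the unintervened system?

-5

Intervening sets Z = 0 and removes its equation (Z <- 3 if X >= 1 else 7).
D = |Z - Y|  [with Z=0, Y=1]  = 1
Without intervention: X = -3·Y - 3  [with Y=1]  = -6; Z = 3 if X >= 1 else 7  [with X=-6]  = 7; D = |Z - Y|  [with Z=7, Y=1]  = 6.
Change = 1 − 6 = -5.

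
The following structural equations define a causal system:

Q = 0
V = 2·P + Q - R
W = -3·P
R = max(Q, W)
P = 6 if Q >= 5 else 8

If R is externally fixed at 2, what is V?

Intervening sets R = 2 and removes its equation (R = max(Q, W)).
P = 6 if Q >= 5 else 8  [with Q=0]  = 8
V = 2·P + Q - R  [with P=8, Q=0, R=2]  = 14

14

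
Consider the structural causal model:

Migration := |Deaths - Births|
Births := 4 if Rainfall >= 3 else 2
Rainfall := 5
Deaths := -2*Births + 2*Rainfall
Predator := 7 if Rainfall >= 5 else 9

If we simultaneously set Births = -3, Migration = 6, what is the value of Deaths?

16

The joint intervention fixes Births = -3, Migration = 6, removing each variable's own equation.
Deaths = -2*Births + 2*Rainfall  [with Births=-3, Rainfall=5]  = 16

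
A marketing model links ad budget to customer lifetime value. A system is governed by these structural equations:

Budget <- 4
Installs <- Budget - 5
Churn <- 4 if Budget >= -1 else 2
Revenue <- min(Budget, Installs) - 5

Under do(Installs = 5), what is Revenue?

Under do(Installs=5), the mechanism Installs <- Budget - 5 is discarded; Installs is fixed at 5.
Revenue = min(Budget, Installs) - 5  [with Budget=4, Installs=5]  = -1

-1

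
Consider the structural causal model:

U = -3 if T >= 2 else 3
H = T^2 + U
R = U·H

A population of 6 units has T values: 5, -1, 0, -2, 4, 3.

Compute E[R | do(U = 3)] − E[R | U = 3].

Every unit gets U=3 under the intervention. R values become 84, 12, 9, 21, 57, 36; E[R|do(U=3)] = 36.5.
E[R|U=3] averages over only the 3 units with U=3 (T = -1, 0, -2): R = 12, 9, 21, mean 14.
Difference = 36.5 − 14 = 22.5.

22.5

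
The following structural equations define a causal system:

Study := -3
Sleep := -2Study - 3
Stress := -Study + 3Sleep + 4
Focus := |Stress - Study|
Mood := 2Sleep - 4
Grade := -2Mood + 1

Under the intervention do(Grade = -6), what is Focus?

19

do(Grade=-6) replaces the equation Grade := -2Mood + 1 with the constant Grade = -6.
No directed path runs from Grade to Focus, so Focus keeps its natural value.
Sleep = -2Study - 3  [with Study=-3]  = 3
Stress = -Study + 3Sleep + 4  [with Study=-3, Sleep=3]  = 16
Focus = |Stress - Study|  [with Stress=16, Study=-3]  = 19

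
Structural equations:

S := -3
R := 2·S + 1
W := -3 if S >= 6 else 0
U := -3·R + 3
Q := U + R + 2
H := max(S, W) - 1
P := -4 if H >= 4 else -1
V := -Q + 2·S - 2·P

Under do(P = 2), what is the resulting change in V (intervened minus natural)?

-6

do(P=2) replaces the equation P := -4 if H >= 4 else -1 with the constant P = 2.
R = 2·S + 1  [with S=-3]  = -5
U = -3·R + 3  [with R=-5]  = 18
Q = U + R + 2  [with U=18, R=-5]  = 15
V = -Q + 2·S - 2·P  [with Q=15, S=-3, P=2]  = -25
Without intervention: R = 2·S + 1  [with S=-3]  = -5; W = -3 if S >= 6 else 0  [with S=-3]  = 0; U = -3·R + 3  [with R=-5]  = 18; Q = U + R + 2  [with U=18, R=-5]  = 15; H = max(S, W) - 1  [with S=-3, W=0]  = -1; P = -4 if H >= 4 else -1  [with H=-1]  = -1; V = -Q + 2·S - 2·P  [with Q=15, S=-3, P=-1]  = -19.
Change = -25 − (-19) = -6.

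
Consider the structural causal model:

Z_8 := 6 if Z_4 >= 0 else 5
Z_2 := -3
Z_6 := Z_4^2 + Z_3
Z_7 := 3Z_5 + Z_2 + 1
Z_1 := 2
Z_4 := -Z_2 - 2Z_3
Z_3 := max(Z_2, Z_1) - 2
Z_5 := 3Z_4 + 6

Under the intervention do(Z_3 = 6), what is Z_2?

-3

Under do(Z_3=6), the mechanism Z_3 := max(Z_2, Z_1) - 2 is discarded; Z_3 is fixed at 6.
Since Z_2 is not a descendant of the intervened variable, it is unaffected.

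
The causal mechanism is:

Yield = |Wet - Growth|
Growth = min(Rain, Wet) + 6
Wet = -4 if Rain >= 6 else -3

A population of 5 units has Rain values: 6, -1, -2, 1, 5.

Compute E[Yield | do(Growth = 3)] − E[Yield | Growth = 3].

do(Growth=3) breaks Growth's dependence on Rain. With Growth=3 fixed, Yield across the units is 7, 6, 6, 6, 6, mean 6.2.
Observing Growth=3 restricts to units where Growth's equation naturally yields 3: Rain ∈ {-1, -2, 1, 5}. In that subpopulation Yield = 6, 6, 6, 6, mean 6.
Difference = 6.2 − 6 = 0.2.

0.2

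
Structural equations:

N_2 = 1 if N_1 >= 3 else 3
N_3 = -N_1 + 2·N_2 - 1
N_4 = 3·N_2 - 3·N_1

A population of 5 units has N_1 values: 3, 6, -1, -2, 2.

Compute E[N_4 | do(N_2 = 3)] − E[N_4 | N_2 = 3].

Every unit gets N_2=3 under the intervention. N_4 values become 0, -9, 12, 15, 3; E[N_4|do(N_2=3)] = 4.2.
Observing N_2=3 restricts to units where N_2's equation naturally yields 3: N_1 ∈ {-1, -2, 2}. In that subpopulation N_4 = 12, 15, 3, mean 10.
Difference = 4.2 − 10 = -5.8.

-5.8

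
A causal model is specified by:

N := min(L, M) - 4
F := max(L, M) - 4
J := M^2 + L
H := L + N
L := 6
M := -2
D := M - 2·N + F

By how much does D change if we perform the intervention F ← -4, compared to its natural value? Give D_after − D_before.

-6

do(F=-4) replaces the equation F := max(L, M) - 4 with the constant F = -4.
N = min(L, M) - 4  [with L=6, M=-2]  = -6
D = M - 2·N + F  [with M=-2, N=-6, F=-4]  = 6
Without intervention: F = max(L, M) - 4  [with L=6, M=-2]  = 2; N = min(L, M) - 4  [with L=6, M=-2]  = -6; D = M - 2·N + F  [with M=-2, N=-6, F=2]  = 12.
Change = 6 − 12 = -6.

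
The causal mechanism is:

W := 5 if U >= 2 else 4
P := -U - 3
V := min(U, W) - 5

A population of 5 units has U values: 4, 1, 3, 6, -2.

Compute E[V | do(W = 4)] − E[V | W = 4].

2.5

do(W=4) breaks W's dependence on U. With W=4 fixed, V across the units is -1, -4, -2, -1, -7, mean -3.
Conditioning on W=4 selects the 2 unit(s) with U ∈ {1, -2}. Their V values: -4, -7. Mean = -5.5.
Difference = -3 − (-5.5) = 2.5.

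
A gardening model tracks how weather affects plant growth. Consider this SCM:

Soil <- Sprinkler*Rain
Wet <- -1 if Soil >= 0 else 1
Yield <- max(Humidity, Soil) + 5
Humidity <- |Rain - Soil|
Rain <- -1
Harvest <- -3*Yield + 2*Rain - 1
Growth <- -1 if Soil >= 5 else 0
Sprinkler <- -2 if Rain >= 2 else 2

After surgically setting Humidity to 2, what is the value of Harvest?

-24

Intervening sets Humidity = 2 and removes its equation (Humidity <- |Rain - Soil|).
Sprinkler = -2 if Rain >= 2 else 2  [with Rain=-1]  = 2
Soil = Sprinkler*Rain  [with Sprinkler=2, Rain=-1]  = -2
Yield = max(Humidity, Soil) + 5  [with Humidity=2, Soil=-2]  = 7
Harvest = -3*Yield + 2*Rain - 1  [with Yield=7, Rain=-1]  = -24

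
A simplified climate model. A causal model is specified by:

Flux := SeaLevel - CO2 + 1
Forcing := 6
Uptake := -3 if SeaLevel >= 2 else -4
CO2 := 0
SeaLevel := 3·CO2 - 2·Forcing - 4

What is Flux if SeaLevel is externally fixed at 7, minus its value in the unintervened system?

The intervention breaks the incoming arrows to SeaLevel: SeaLevel := 3·CO2 - 2·Forcing - 4 no longer applies, and SeaLevel = 7.
Flux = SeaLevel - CO2 + 1  [with SeaLevel=7, CO2=0]  = 8
Without intervention: SeaLevel = 3·CO2 - 2·Forcing - 4  [with CO2=0, Forcing=6]  = -16; Flux = SeaLevel - CO2 + 1  [with SeaLevel=-16, CO2=0]  = -15.
Change = 8 − (-15) = 23.

23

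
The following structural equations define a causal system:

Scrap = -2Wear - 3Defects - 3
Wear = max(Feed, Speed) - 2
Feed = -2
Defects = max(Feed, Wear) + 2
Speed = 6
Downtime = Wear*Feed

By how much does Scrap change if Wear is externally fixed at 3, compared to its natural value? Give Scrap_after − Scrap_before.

5

do(Wear=3) replaces the equation Wear = max(Feed, Speed) - 2 with the constant Wear = 3.
Defects = max(Feed, Wear) + 2  [with Feed=-2, Wear=3]  = 5
Scrap = -2Wear - 3Defects - 3  [with Wear=3, Defects=5]  = -24
Without intervention: Wear = max(Feed, Speed) - 2  [with Feed=-2, Speed=6]  = 4; Defects = max(Feed, Wear) + 2  [with Feed=-2, Wear=4]  = 6; Scrap = -2Wear - 3Defects - 3  [with Wear=4, Defects=6]  = -29.
Change = -24 − (-29) = 5.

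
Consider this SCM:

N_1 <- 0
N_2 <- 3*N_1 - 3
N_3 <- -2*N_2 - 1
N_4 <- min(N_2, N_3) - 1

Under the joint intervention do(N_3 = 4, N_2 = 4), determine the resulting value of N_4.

3

The joint intervention fixes N_3 = 4, N_2 = 4, removing each variable's own equation.
N_4 = min(N_2, N_3) - 1  [with N_2=4, N_3=4]  = 3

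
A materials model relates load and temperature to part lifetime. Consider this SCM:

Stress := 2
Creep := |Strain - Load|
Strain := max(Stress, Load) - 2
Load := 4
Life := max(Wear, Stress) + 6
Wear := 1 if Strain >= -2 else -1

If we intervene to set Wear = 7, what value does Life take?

The intervention breaks the incoming arrows to Wear: Wear := 1 if Strain >= -2 else -1 no longer applies, and Wear = 7.
Life = max(Wear, Stress) + 6  [with Wear=7, Stress=2]  = 13

13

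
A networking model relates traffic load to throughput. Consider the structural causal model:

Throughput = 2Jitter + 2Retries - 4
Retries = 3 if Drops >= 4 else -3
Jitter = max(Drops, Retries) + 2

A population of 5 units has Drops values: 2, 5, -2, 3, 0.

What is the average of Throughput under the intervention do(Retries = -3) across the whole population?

-2.8

Every unit gets Retries=-3 under the intervention. Throughput values become -2, 4, -10, 0, -6; E[Throughput|do(Retries=-3)] = -2.8.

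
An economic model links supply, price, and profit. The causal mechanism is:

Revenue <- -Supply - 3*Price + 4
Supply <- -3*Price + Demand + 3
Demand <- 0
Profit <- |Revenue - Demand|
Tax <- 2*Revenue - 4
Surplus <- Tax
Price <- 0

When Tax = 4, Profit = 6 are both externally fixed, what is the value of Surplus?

Under do(Tax = 4, Profit = 6), each intervened variable's structural equation is replaced by its fixed value.
Surplus = Tax  [with Tax=4]  = 4

4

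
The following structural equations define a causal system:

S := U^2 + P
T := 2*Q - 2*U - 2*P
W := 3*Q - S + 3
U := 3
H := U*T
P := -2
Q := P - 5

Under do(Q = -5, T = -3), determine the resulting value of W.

Under do(Q = -5, T = -3), each intervened variable's structural equation is replaced by its fixed value.
S = U^2 + P  [with U=3, P=-2]  = 7
W = 3*Q - S + 3  [with Q=-5, S=7]  = -19

-19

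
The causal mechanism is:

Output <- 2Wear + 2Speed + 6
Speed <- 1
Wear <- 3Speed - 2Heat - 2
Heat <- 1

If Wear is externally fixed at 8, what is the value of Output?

The intervention breaks the incoming arrows to Wear: Wear <- 3Speed - 2Heat - 2 no longer applies, and Wear = 8.
Output = 2Wear + 2Speed + 6  [with Wear=8, Speed=1]  = 24

24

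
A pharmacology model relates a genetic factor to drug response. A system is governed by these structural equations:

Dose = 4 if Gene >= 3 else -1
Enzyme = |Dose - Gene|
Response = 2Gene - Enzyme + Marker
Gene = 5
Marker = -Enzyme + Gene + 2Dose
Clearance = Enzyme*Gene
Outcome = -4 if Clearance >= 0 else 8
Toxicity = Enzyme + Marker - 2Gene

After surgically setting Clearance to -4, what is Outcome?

8

do(Clearance=-4) replaces the equation Clearance = Enzyme*Gene with the constant Clearance = -4.
Outcome = -4 if Clearance >= 0 else 8  [with Clearance=-4]  = 8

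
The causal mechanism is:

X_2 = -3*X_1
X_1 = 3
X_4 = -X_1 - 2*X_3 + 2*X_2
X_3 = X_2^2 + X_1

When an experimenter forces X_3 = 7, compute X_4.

The intervention breaks the incoming arrows to X_3: X_3 = X_2^2 + X_1 no longer applies, and X_3 = 7.
X_2 = -3*X_1  [with X_1=3]  = -9
X_4 = -X_1 - 2*X_3 + 2*X_2  [with X_1=3, X_3=7, X_2=-9]  = -35

-35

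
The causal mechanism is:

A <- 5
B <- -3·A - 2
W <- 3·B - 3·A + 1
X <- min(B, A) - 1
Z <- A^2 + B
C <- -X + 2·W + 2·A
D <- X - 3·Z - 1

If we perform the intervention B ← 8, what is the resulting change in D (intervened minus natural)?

Under do(B=8), the mechanism B <- -3·A - 2 is discarded; B is fixed at 8.
X = min(B, A) - 1  [with B=8, A=5]  = 4
Z = A^2 + B  [with A=5, B=8]  = 33
D = X - 3·Z - 1  [with X=4, Z=33]  = -96
Without intervention: B = -3·A - 2  [with A=5]  = -17; X = min(B, A) - 1  [with B=-17, A=5]  = -18; Z = A^2 + B  [with A=5, B=-17]  = 8; D = X - 3·Z - 1  [with X=-18, Z=8]  = -43.
Change = -96 − (-43) = -53.

-53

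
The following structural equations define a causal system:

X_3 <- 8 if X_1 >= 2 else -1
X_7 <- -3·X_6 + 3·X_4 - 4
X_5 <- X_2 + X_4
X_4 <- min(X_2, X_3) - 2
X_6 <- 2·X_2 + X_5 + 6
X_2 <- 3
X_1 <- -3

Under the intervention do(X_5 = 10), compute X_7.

-79

Under do(X_5=10), the mechanism X_5 <- X_2 + X_4 is discarded; X_5 is fixed at 10.
X_3 = 8 if X_1 >= 2 else -1  [with X_1=-3]  = -1
X_4 = min(X_2, X_3) - 2  [with X_2=3, X_3=-1]  = -3
X_6 = 2·X_2 + X_5 + 6  [with X_2=3, X_5=10]  = 22
X_7 = -3·X_6 + 3·X_4 - 4  [with X_6=22, X_4=-3]  = -79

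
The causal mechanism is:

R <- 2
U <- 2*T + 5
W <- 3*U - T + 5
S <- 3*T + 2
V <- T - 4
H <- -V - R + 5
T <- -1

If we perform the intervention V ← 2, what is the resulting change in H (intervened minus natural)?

The intervention breaks the incoming arrows to V: V <- T - 4 no longer applies, and V = 2.
H = -V - R + 5  [with V=2, R=2]  = 1
Without intervention: V = T - 4  [with T=-1]  = -5; H = -V - R + 5  [with V=-5, R=2]  = 8.
Change = 1 − 8 = -7.

-7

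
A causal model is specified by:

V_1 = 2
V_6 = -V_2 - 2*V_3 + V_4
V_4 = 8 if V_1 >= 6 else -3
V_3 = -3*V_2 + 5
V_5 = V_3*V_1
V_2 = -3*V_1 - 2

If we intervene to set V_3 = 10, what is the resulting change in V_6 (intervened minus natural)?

38

The intervention breaks the incoming arrows to V_3: V_3 = -3*V_2 + 5 no longer applies, and V_3 = 10.
V_2 = -3*V_1 - 2  [with V_1=2]  = -8
V_4 = 8 if V_1 >= 6 else -3  [with V_1=2]  = -3
V_6 = -V_2 - 2*V_3 + V_4  [with V_2=-8, V_3=10, V_4=-3]  = -15
Without intervention: V_2 = -3*V_1 - 2  [with V_1=2]  = -8; V_3 = -3*V_2 + 5  [with V_2=-8]  = 29; V_4 = 8 if V_1 >= 6 else -3  [with V_1=2]  = -3; V_6 = -V_2 - 2*V_3 + V_4  [with V_2=-8, V_3=29, V_4=-3]  = -53.
Change = -15 − (-53) = 38.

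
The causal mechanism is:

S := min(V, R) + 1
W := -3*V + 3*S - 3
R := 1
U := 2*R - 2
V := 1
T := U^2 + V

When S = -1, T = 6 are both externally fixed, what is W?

-9

Setting S = -1, T = 6 by intervention discards those variables' equations.
W = -3*V + 3*S - 3  [with V=1, S=-1]  = -9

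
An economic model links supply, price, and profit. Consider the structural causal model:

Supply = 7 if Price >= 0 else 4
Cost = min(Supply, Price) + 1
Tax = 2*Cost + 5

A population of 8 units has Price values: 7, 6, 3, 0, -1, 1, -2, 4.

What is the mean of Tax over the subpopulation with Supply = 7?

Conditioning on Supply=7 selects the 6 unit(s) with Price ∈ {7, 6, 3, 0, 1, 4}. Their Tax values: 21, 19, 13, 7, 9, 15. Mean = 14.

14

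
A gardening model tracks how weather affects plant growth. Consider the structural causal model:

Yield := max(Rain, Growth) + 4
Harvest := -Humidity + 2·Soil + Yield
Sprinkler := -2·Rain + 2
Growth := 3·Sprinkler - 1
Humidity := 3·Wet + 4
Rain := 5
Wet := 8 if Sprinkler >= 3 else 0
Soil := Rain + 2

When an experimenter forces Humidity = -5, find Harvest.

Intervening sets Humidity = -5 and removes its equation (Humidity := 3·Wet + 4).
Sprinkler = -2·Rain + 2  [with Rain=5]  = -8
Soil = Rain + 2  [with Rain=5]  = 7
Growth = 3·Sprinkler - 1  [with Sprinkler=-8]  = -25
Yield = max(Rain, Growth) + 4  [with Rain=5, Growth=-25]  = 9
Harvest = -Humidity + 2·Soil + Yield  [with Humidity=-5, Soil=7, Yield=9]  = 28

28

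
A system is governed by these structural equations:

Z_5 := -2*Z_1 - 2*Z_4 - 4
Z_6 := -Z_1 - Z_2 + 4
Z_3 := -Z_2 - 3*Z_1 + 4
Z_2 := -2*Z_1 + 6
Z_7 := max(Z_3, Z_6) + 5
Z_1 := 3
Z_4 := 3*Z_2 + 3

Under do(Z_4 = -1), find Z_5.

-8

Intervening sets Z_4 = -1 and removes its equation (Z_4 := 3*Z_2 + 3).
Z_5 = -2*Z_1 - 2*Z_4 - 4  [with Z_1=3, Z_4=-1]  = -8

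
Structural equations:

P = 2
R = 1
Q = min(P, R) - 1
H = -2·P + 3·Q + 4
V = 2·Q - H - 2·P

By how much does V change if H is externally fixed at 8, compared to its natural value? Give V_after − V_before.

Intervening sets H = 8 and removes its equation (H = -2·P + 3·Q + 4).
Q = min(P, R) - 1  [with P=2, R=1]  = 0
V = 2·Q - H - 2·P  [with Q=0, H=8, P=2]  = -12
Without intervention: Q = min(P, R) - 1  [with P=2, R=1]  = 0; H = -2·P + 3·Q + 4  [with P=2, Q=0]  = 0; V = 2·Q - H - 2·P  [with Q=0, H=0, P=2]  = -4.
Change = -12 − (-4) = -8.

-8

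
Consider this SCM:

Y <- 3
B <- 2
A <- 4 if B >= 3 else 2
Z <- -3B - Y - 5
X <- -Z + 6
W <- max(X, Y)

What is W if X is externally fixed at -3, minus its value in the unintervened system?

The intervention breaks the incoming arrows to X: X <- -Z + 6 no longer applies, and X = -3.
W = max(X, Y)  [with X=-3, Y=3]  = 3
Without intervention: Z = -3B - Y - 5  [with B=2, Y=3]  = -14; X = -Z + 6  [with Z=-14]  = 20; W = max(X, Y)  [with X=20, Y=3]  = 20.
Change = 3 − 20 = -17.

-17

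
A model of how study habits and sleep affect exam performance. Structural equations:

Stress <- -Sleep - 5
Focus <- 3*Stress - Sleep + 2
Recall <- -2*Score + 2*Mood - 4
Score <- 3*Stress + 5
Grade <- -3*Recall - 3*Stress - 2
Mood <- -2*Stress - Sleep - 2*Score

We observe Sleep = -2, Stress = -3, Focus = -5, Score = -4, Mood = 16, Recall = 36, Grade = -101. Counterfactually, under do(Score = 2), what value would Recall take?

Under do(Score=2), the mechanism Score <- 3*Stress + 5 is discarded; Score is fixed at 2.
Stress = -Sleep - 5  [with Sleep=-2]  = -3
Mood = -2*Stress - Sleep - 2*Score  [with Stress=-3, Sleep=-2, Score=2]  = 4
Recall = -2*Score + 2*Mood - 4  [with Score=2, Mood=4]  = 0

0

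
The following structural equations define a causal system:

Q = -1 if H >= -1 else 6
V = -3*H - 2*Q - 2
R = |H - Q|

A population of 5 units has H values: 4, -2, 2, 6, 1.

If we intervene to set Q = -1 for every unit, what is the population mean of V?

The intervention sets Q=-1 in all 5 units regardless of H. Recomputing V per unit gives -12, 6, -6, -18, -3; average -6.6.

-6.6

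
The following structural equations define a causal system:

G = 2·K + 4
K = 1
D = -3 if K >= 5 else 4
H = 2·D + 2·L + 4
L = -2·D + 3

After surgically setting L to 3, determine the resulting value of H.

18

Intervening sets L = 3 and removes its equation (L = -2·D + 3).
D = -3 if K >= 5 else 4  [with K=1]  = 4
H = 2·D + 2·L + 4  [with D=4, L=3]  = 18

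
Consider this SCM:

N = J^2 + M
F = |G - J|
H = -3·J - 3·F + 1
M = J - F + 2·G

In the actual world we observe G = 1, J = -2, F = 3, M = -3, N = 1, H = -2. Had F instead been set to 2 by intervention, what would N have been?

do(F=2) replaces the equation F = |G - J| with the constant F = 2.
M = J - F + 2·G  [with J=-2, F=2, G=1]  = -2
N = J^2 + M  [with J=-2, M=-2]  = 2

2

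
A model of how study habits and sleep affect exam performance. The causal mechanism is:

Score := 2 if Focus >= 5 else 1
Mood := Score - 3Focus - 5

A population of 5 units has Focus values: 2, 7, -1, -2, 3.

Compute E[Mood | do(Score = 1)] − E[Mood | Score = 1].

The intervention sets Score=1 in all 5 units regardless of Focus. Recomputing Mood per unit gives -10, -25, -1, 2, -13; average -9.4.
E[Mood|Score=1] averages over only the 4 units with Score=1 (Focus = 2, -1, -2, 3): Mood = -10, -1, 2, -13, mean -5.5.
Difference = -9.4 − (-5.5) = -3.9.

-3.9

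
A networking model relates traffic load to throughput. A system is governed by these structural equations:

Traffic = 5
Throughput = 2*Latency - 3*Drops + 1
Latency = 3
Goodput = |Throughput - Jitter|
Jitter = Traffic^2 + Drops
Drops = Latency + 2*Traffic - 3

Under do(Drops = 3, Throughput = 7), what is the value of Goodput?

Setting Drops = 3, Throughput = 7 by intervention discards those variables' equations.
Jitter = Traffic^2 + Drops  [with Traffic=5, Drops=3]  = 28
Goodput = |Throughput - Jitter|  [with Throughput=7, Jitter=28]  = 21

21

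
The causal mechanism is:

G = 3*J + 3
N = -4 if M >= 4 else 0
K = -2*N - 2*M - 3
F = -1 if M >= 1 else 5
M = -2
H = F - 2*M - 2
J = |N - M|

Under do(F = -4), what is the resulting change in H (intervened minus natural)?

-9

The intervention breaks the incoming arrows to F: F = -1 if M >= 1 else 5 no longer applies, and F = -4.
H = F - 2*M - 2  [with F=-4, M=-2]  = -2
Without intervention: F = -1 if M >= 1 else 5  [with M=-2]  = 5; H = F - 2*M - 2  [with F=5, M=-2]  = 7.
Change = -2 − 7 = -9.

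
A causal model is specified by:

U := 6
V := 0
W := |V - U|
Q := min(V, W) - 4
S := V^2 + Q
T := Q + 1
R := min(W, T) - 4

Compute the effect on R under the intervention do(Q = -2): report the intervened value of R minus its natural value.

2

The intervention breaks the incoming arrows to Q: Q := min(V, W) - 4 no longer applies, and Q = -2.
W = |V - U|  [with V=0, U=6]  = 6
T = Q + 1  [with Q=-2]  = -1
R = min(W, T) - 4  [with W=6, T=-1]  = -5
Without intervention: W = |V - U|  [with V=0, U=6]  = 6; Q = min(V, W) - 4  [with V=0, W=6]  = -4; T = Q + 1  [with Q=-4]  = -3; R = min(W, T) - 4  [with W=6, T=-3]  = -7.
Change = -5 − (-7) = 2.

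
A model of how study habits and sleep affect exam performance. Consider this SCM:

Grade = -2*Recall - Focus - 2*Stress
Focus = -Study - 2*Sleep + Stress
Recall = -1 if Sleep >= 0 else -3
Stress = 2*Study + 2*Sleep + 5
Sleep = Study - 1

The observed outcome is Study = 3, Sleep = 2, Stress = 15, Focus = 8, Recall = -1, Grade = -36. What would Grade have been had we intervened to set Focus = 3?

-31

Under do(Focus=3), the mechanism Focus = -Study - 2*Sleep + Stress is discarded; Focus is fixed at 3.
Sleep = Study - 1  [with Study=3]  = 2
Stress = 2*Study + 2*Sleep + 5  [with Study=3, Sleep=2]  = 15
Recall = -1 if Sleep >= 0 else -3  [with Sleep=2]  = -1
Grade = -2*Recall - Focus - 2*Stress  [with Recall=-1, Focus=3, Stress=15]  = -31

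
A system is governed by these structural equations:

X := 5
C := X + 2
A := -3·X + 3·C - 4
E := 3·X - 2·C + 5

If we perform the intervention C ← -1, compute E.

Under do(C=-1), the mechanism C := X + 2 is discarded; C is fixed at -1.
E = 3·X - 2·C + 5  [with X=5, C=-1]  = 22

22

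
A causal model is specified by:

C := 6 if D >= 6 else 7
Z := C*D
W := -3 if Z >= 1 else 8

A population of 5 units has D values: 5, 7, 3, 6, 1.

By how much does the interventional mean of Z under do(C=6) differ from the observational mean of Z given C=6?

The intervention sets C=6 in all 5 units regardless of D. Recomputing Z per unit gives 30, 42, 18, 36, 6; average 26.4.
E[Z|C=6] averages over only the 2 units with C=6 (D = 7, 6): Z = 42, 36, mean 39.
Difference = 26.4 − 39 = -12.6.

-12.6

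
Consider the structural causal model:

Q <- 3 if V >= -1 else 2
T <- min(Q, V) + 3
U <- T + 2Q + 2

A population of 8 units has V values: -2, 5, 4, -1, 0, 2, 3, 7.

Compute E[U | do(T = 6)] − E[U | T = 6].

-0.25

Every unit gets T=6 under the intervention. U values become 12, 14, 14, 14, 14, 14, 14, 14; E[U|do(T=6)] = 13.75.
E[U|T=6] averages over only the 4 units with T=6 (V = 5, 4, 3, 7): U = 14, 14, 14, 14, mean 14.
Difference = 13.75 − 14 = -0.25.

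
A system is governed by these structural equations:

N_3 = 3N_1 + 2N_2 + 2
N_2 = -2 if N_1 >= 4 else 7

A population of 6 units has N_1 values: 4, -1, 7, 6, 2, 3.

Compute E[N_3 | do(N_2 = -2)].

Under do(N_2=-2), N_2's equation is replaced by N_2=-2 for every unit. Per-unit N_3: 10, -5, 19, 16, 4, 7. Mean = 8.5.

8.5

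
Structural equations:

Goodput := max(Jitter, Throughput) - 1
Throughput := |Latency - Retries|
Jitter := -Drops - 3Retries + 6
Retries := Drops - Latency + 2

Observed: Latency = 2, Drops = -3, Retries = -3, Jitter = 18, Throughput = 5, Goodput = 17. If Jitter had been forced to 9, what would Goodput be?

8

Under do(Jitter=9), the mechanism Jitter := -Drops - 3Retries + 6 is discarded; Jitter is fixed at 9.
Retries = Drops - Latency + 2  [with Drops=-3, Latency=2]  = -3
Throughput = |Latency - Retries|  [with Latency=2, Retries=-3]  = 5
Goodput = max(Jitter, Throughput) - 1  [with Jitter=9, Throughput=5]  = 8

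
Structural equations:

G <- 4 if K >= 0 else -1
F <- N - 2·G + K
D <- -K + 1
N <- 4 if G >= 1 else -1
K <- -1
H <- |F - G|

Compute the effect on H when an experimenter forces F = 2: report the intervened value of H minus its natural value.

2

Intervening sets F = 2 and removes its equation (F <- N - 2·G + K).
G = 4 if K >= 0 else -1  [with K=-1]  = -1
H = |F - G|  [with F=2, G=-1]  = 3
Without intervention: G = 4 if K >= 0 else -1  [with K=-1]  = -1; N = 4 if G >= 1 else -1  [with G=-1]  = -1; F = N - 2·G + K  [with N=-1, G=-1, K=-1]  = 0; H = |F - G|  [with F=0, G=-1]  = 1.
Change = 3 − 1 = 2.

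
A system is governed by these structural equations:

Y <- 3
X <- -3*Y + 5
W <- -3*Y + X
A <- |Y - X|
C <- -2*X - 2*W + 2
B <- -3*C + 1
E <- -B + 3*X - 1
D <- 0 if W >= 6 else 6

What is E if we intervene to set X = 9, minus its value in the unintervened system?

-117

Under do(X=9), the mechanism X <- -3*Y + 5 is discarded; X is fixed at 9.
W = -3*Y + X  [with Y=3, X=9]  = 0
C = -2*X - 2*W + 2  [with X=9, W=0]  = -16
B = -3*C + 1  [with C=-16]  = 49
E = -B + 3*X - 1  [with B=49, X=9]  = -23
Without intervention: X = -3*Y + 5  [with Y=3]  = -4; W = -3*Y + X  [with Y=3, X=-4]  = -13; C = -2*X - 2*W + 2  [with X=-4, W=-13]  = 36; B = -3*C + 1  [with C=36]  = -107; E = -B + 3*X - 1  [with B=-107, X=-4]  = 94.
Change = -23 − 94 = -117.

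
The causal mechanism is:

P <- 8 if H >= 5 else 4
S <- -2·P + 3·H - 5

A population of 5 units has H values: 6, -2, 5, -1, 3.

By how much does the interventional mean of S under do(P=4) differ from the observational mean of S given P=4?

6.6

do(P=4) breaks P's dependence on H. With P=4 fixed, S across the units is 5, -19, 2, -16, -4, mean -6.4.
Conditioning on P=4 selects the 3 unit(s) with H ∈ {-2, -1, 3}. Their S values: -19, -16, -4. Mean = -13.
Difference = -6.4 − (-13) = 6.6.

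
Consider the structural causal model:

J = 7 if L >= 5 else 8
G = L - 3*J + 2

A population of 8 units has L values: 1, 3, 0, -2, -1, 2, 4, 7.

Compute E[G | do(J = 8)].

-20.25

The intervention sets J=8 in all 8 units regardless of L. Recomputing G per unit gives -21, -19, -22, -24, -23, -20, -18, -15; average -20.25.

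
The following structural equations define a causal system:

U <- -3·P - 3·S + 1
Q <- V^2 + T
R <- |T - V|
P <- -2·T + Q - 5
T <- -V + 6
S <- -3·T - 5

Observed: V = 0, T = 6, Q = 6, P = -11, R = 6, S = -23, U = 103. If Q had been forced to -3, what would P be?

-20

The intervention breaks the incoming arrows to Q: Q <- V^2 + T no longer applies, and Q = -3.
T = -V + 6  [with V=0]  = 6
P = -2·T + Q - 5  [with T=6, Q=-3]  = -20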